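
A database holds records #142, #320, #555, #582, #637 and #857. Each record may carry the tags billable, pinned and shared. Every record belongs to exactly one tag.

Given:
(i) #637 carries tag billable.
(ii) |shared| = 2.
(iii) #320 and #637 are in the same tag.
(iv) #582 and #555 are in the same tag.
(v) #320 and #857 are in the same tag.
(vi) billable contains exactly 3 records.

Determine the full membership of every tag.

billable = {#320, #637, #857}; pinned = {#142}; shared = {#555, #582}

From (i): #637 ∈ billable.
(iii): #320 matches #637: #320 ∈ billable.
(v): #857 matches #320: #857 ∈ billable.
(vi): billable already has 3, so the rest are out.
Suppose #142 ∉ pinned: no assignment then satisfies all the clues, so #142 ∈ pinned.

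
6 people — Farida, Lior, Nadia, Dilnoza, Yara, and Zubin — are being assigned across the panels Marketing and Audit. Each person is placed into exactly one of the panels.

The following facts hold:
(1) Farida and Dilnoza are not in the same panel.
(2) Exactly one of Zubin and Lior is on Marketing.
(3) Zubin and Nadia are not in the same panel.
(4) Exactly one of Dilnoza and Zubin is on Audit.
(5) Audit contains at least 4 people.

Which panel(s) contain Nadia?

Nadia: Audit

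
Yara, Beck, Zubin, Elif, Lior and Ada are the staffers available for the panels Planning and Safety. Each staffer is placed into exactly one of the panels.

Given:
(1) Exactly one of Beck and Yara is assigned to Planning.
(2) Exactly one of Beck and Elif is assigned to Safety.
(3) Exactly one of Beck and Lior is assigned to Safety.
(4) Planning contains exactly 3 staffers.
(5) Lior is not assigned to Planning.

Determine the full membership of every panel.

From (5): Lior ∉ Planning.
Only one panel left: Lior ∈ Safety.
(3) (exactly one): Beck ∉ Safety.
Only one panel left: Beck ∈ Planning.
(1) (exactly one): Yara ∉ Planning.
(2) (exactly one): Elif ∈ Safety.
(4): only 3 candidates remain for Planning, so all are in.
Only one panel left: Yara ∈ Safety.

Planning = {Ada, Beck, Zubin}; Safety = {Elif, Lior, Yara}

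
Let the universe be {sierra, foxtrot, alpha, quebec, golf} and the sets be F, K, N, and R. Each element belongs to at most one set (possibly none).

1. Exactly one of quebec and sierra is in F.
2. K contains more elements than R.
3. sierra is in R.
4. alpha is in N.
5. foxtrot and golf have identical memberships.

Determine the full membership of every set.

F = {quebec}; K = {foxtrot, golf}; N = {alpha}; R = {sierra}

From (3): sierra ∈ R.
From (4): alpha ∈ N.
(1) (exactly one): quebec ∈ F.
Suppose foxtrot ∈ F: no assignment then satisfies all the clues, so foxtrot ∉ F.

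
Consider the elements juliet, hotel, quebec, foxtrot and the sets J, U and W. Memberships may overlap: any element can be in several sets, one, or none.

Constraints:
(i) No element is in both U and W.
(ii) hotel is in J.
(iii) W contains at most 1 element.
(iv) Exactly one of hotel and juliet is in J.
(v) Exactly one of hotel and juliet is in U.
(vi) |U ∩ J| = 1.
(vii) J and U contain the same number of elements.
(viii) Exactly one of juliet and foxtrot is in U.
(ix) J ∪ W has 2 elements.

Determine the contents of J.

J = {hotel, quebec}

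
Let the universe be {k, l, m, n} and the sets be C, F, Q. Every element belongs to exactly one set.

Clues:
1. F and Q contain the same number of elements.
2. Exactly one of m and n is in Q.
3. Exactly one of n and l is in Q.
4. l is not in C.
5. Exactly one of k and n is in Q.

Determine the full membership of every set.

From (4): l ∉ C.
Suppose k ∉ C: no assignment then satisfies all the clues, so k ∈ C.

C = {k, m}; F = {l}; Q = {n}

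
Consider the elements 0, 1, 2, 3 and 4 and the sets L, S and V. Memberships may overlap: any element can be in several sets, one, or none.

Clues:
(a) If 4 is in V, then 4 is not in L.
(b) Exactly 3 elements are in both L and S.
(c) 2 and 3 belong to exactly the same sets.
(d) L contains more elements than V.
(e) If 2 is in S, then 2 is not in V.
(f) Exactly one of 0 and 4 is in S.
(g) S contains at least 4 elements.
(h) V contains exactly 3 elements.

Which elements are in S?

S = {1, 2, 3, 4}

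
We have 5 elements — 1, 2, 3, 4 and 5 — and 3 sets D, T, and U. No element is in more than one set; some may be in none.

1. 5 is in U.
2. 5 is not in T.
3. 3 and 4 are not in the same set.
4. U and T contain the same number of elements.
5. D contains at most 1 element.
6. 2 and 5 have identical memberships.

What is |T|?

2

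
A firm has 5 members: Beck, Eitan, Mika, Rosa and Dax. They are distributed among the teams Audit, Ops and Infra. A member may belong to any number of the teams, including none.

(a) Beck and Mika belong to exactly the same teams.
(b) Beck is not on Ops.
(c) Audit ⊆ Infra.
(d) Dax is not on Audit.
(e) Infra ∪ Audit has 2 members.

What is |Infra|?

2

From (b): Beck ∉ Ops.
From (d): Dax ∉ Audit.
(a): Mika matches Beck: Mika ∉ Ops.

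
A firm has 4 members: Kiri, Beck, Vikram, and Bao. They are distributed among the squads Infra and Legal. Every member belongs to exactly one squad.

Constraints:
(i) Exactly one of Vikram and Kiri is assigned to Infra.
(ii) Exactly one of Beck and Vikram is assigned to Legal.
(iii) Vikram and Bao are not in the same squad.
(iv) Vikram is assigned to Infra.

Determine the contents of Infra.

From (iv): Vikram ∈ Infra.
(i) (exactly one): Kiri ∉ Infra.
(ii) (exactly one): Beck ∈ Legal.
(iii): Bao ∉ Infra.
Only one squad left: Kiri ∈ Legal.
Only one squad left: Bao ∈ Legal.

Infra = {Vikram}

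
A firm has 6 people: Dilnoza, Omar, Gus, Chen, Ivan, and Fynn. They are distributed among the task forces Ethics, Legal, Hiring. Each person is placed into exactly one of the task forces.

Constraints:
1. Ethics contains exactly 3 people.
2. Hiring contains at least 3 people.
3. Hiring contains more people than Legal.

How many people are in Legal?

0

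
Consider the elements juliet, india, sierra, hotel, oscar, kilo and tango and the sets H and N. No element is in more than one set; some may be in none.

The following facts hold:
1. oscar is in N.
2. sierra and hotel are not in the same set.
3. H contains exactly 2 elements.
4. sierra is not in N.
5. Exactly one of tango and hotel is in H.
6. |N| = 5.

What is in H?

H = {sierra, tango}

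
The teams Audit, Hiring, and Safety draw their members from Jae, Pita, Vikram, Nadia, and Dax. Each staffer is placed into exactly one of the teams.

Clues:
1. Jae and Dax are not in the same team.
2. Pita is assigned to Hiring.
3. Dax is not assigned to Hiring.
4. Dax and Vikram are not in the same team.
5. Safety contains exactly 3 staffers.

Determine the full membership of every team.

Audit = {Dax}; Hiring = {Pita}; Safety = {Jae, Nadia, Vikram}

From (2): Pita ∈ Hiring.
From (3): Dax ∉ Hiring.
Suppose Jae ∈ Audit: no assignment then satisfies all the clues, so Jae ∉ Audit.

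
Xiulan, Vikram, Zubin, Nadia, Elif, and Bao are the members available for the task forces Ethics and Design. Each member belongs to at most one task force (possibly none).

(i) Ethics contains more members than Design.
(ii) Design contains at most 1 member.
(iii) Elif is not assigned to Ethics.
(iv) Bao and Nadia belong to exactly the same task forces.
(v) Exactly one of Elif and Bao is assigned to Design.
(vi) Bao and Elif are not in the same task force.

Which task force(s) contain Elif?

Elif: Design

From (iii): Elif ∉ Ethics.
Suppose Elif ∉ Design: no assignment then satisfies all the clues, so Elif ∈ Design.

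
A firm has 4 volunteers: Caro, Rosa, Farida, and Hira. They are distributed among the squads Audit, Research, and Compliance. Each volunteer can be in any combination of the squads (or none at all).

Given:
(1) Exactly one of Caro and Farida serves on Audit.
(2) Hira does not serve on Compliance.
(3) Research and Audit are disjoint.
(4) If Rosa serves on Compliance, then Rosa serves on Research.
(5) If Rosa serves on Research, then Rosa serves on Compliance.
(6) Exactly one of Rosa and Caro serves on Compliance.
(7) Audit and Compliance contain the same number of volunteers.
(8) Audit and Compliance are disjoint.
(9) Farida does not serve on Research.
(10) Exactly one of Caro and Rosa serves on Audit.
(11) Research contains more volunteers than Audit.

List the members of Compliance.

Compliance = {Rosa}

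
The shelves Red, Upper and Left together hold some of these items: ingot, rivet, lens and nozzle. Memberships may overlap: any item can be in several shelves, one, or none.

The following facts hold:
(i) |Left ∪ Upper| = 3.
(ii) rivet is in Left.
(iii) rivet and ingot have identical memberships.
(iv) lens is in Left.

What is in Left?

Left = {ingot, lens, rivet}

From (ii): rivet ∈ Left.
From (iv): lens ∈ Left.
(iii): ingot matches rivet: ingot ∈ Left.
Suppose nozzle ∈ Left: no assignment then satisfies all the clues, so nozzle ∉ Left.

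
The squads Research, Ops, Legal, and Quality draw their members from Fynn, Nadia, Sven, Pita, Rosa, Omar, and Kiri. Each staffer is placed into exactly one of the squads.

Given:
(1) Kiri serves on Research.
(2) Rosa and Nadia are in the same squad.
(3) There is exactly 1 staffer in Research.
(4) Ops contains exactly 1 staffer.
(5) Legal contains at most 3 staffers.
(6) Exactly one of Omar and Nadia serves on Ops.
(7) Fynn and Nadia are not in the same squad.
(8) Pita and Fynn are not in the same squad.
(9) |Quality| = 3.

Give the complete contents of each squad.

Research = {Kiri}; Ops = {Omar}; Legal = {Fynn, Sven}; Quality = {Nadia, Pita, Rosa}

From (1): Kiri ∈ Research.
(3): Research already has 1, so the rest are out.
Suppose Fynn ∈ Ops: no assignment then satisfies all the clues, so Fynn ∉ Ops.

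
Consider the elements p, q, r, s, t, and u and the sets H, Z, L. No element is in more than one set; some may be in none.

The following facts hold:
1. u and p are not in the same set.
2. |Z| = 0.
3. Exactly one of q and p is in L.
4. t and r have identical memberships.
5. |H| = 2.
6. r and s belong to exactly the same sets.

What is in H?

H = {q, u}

(2): Z already has 0, so the rest are out.
Suppose p ∈ H: no assignment then satisfies all the clues, so p ∉ H.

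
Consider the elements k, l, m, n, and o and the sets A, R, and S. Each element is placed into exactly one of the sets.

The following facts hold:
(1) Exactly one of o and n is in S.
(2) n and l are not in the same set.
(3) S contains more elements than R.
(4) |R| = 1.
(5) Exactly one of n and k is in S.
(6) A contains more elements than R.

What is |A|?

2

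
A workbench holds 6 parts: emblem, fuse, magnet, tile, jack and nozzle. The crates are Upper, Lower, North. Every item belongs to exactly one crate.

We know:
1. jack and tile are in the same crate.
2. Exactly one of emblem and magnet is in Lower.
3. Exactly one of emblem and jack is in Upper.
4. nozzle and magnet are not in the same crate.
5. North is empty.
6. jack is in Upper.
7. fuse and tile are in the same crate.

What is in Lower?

From (6): jack ∈ Upper.
(1): tile matches jack: tile ∈ Upper.
(3) (exactly one): emblem ∉ Upper.
(5): North already has 0, so the rest are out.
(7): fuse matches tile: fuse ∈ Upper.
Only one crate left: emblem ∈ Lower.
(2) (exactly one): magnet ∉ Lower.
Only one crate left: magnet ∈ Upper.
(4): nozzle ∉ Upper.
Only one crate left: nozzle ∈ Lower.

Lower = {emblem, nozzle}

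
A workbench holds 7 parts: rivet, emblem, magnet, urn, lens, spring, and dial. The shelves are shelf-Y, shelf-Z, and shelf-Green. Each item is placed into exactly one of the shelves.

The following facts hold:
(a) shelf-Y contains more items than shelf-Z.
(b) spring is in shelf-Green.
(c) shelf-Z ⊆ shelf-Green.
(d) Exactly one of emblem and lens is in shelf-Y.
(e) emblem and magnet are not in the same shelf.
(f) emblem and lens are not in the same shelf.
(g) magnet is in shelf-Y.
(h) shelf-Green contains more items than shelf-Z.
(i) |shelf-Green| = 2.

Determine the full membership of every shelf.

shelf-Y = {dial, lens, magnet, rivet, urn}; shelf-Z = {}; shelf-Green = {emblem, spring}

From (b): spring ∈ shelf-Green.
From (g): magnet ∈ shelf-Y.
(e): emblem ∉ shelf-Y.
(d) (exactly one): lens ∈ shelf-Y.
Suppose rivet ∉ shelf-Y: no assignment then satisfies all the clues, so rivet ∈ shelf-Y.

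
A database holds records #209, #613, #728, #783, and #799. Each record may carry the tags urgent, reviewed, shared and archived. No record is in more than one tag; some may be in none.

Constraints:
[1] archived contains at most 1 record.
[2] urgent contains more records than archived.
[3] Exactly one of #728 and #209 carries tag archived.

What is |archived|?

1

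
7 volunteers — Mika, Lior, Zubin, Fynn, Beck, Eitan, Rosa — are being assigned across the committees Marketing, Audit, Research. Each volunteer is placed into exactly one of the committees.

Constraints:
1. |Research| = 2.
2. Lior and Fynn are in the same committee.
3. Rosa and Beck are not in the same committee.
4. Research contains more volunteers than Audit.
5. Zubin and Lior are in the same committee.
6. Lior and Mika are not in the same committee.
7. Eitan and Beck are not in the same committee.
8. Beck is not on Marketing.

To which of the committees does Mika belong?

Mika: Research

From (8): Beck ∉ Marketing.
Suppose Mika ∈ Marketing: no assignment then satisfies all the clues, so Mika ∉ Marketing.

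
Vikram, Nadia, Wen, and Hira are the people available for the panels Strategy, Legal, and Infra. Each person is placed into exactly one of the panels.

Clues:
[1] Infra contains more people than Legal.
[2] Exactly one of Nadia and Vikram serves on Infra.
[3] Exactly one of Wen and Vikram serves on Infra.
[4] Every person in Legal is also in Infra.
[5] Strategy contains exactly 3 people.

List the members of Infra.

Infra = {Vikram}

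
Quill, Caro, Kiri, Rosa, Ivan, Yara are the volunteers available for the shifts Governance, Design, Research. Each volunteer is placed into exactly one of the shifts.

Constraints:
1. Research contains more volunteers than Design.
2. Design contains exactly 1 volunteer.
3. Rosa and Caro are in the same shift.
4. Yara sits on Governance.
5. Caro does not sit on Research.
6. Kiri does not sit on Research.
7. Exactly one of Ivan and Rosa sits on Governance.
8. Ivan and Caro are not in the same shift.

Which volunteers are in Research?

Research = {Ivan, Quill}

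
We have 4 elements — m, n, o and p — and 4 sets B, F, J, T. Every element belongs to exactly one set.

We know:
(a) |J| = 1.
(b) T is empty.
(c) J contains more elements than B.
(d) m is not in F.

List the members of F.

F = {n, o, p}

From (d): m ∉ F.
(b): T already has 0, so the rest are out.
Suppose n ∉ F: no assignment then satisfies all the clues, so n ∈ F.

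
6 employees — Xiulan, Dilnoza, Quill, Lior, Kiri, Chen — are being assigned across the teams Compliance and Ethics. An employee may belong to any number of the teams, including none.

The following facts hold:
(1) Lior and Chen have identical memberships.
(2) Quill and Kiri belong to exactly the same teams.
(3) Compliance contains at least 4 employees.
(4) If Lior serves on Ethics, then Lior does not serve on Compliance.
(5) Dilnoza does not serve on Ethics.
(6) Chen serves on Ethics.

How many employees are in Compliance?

From (5): Dilnoza ∉ Ethics.
From (6): Chen ∈ Ethics.
(1): Lior matches Chen: Lior ∈ Ethics.
(4): Lior ∉ Compliance.
(1): Chen matches Lior: Chen ∉ Compliance.
(3): only 4 candidates remain for Compliance, so all are in.

4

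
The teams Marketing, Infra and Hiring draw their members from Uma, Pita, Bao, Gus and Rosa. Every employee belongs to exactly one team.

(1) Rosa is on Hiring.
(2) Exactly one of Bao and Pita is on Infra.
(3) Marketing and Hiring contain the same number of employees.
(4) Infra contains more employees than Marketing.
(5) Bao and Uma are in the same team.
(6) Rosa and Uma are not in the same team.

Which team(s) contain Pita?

Pita: Marketing

From (1): Rosa ∈ Hiring.
(6): Uma ∉ Hiring.
(5): Bao matches Uma: Bao ∉ Hiring.
Suppose Pita ∉ Marketing: no assignment then satisfies all the clues, so Pita ∈ Marketing.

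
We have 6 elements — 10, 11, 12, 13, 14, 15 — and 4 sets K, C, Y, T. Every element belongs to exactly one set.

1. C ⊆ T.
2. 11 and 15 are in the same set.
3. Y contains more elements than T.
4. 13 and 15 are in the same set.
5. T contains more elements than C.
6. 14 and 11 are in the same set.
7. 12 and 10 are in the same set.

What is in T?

T = {10, 12}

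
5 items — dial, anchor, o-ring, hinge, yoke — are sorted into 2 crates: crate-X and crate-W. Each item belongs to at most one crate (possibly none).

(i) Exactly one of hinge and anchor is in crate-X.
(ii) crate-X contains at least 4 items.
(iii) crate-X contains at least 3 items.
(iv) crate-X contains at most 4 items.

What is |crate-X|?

4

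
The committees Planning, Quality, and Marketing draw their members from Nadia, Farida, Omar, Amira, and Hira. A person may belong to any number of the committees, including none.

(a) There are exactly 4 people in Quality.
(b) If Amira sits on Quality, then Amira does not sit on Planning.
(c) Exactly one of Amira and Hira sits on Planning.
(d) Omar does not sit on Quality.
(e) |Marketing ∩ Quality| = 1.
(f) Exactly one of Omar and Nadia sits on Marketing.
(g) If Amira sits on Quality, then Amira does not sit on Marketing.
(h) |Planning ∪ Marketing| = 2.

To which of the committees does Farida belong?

Farida: Quality

From (d): Omar ∉ Quality.
(a): only 4 candidates remain for Quality, so all are in.
(b): Amira ∉ Planning.
(c) (exactly one): Hira ∈ Planning.
(g): Amira ∉ Marketing.
Suppose Farida ∈ Planning: no assignment then satisfies all the clues, so Farida ∉ Planning.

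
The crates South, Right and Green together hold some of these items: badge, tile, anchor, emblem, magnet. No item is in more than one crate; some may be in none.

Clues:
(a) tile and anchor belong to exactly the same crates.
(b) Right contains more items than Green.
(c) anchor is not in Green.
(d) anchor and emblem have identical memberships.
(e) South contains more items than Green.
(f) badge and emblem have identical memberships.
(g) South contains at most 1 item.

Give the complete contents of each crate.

South = {magnet}; Right = {anchor, badge, emblem, tile}; Green = {}

From (c): anchor ∉ Green.
(a): tile matches anchor: tile ∉ Green.
(d): emblem matches anchor: emblem ∉ Green.
(f): badge matches emblem: badge ∉ Green.
Suppose badge ∈ South: no assignment then satisfies all the clues, so badge ∉ South.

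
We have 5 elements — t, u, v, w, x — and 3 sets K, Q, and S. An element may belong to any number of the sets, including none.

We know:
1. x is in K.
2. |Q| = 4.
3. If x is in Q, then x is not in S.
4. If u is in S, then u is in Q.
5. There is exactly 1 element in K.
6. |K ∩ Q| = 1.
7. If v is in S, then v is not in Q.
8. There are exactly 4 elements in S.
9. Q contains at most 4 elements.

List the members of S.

S = {t, u, v, w}

From (1): x ∈ K.
(5): K already has 1, so the rest are out.
Suppose t ∉ S: no assignment then satisfies all the clues, so t ∈ S.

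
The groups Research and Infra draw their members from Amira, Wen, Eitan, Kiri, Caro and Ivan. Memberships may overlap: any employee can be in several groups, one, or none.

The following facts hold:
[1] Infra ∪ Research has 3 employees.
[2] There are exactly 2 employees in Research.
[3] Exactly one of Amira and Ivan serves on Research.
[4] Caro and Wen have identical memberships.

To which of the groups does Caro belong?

Caro: none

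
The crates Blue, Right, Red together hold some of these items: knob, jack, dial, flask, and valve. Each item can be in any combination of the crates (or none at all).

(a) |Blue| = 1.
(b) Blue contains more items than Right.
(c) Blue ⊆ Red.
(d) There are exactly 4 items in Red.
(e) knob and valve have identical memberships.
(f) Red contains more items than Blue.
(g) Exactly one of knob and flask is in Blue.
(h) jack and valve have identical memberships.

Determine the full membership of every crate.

Blue = {flask}; Right = {}; Red = {flask, jack, knob, valve}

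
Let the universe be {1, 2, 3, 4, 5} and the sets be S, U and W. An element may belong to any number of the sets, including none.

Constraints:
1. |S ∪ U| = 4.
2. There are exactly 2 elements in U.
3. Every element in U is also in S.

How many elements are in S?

4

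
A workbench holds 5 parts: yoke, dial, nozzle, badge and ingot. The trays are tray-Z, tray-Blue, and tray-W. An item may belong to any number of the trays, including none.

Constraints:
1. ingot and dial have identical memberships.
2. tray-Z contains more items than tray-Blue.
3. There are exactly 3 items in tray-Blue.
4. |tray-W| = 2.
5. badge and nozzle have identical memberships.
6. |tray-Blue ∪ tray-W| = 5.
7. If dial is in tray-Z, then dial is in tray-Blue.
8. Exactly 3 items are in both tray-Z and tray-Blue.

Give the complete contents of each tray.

tray-Z = {badge, dial, ingot, nozzle, yoke}; tray-Blue = {dial, ingot, yoke}; tray-W = {badge, nozzle}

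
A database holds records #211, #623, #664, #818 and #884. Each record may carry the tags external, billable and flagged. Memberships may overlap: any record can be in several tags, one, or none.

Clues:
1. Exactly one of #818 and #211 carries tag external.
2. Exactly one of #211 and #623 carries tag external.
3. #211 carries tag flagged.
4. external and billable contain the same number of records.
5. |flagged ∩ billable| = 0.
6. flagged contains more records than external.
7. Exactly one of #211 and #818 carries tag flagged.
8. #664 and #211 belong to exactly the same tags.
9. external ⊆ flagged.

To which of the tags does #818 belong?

#818: billable

From (3): #211 ∈ flagged.
(7) (exactly one): #818 ∉ flagged.
(8): #664 matches #211: #664 ∈ flagged.
(9) contrapositive: #818 ∉ external.
(1) (exactly one): #211 ∈ external.
(2) (exactly one): #623 ∉ external.
(8): #664 matches #211: #664 ∈ external.
Suppose #818 ∉ billable: no assignment then satisfies all the clues, so #818 ∈ billable.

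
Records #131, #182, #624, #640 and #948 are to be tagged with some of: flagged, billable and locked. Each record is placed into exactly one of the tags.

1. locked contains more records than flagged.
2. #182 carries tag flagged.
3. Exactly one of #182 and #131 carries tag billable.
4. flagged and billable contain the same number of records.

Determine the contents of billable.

From (2): #182 ∈ flagged.
(3) (exactly one): #131 ∈ billable.
Suppose #624 ∈ billable: no assignment then satisfies all the clues, so #624 ∉ billable.

billable = {#131}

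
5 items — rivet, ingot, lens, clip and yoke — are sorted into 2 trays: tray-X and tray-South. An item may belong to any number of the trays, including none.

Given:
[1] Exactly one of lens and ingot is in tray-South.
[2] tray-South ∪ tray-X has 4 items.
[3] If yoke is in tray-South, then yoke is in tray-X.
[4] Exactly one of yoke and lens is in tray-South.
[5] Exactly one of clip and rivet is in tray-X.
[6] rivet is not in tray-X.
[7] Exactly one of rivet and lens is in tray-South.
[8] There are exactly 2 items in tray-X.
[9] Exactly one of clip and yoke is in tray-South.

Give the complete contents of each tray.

tray-X = {clip, yoke}; tray-South = {ingot, rivet, yoke}

From (6): rivet ∉ tray-X.
(5) (exactly one): clip ∈ tray-X.
Suppose rivet ∉ tray-South: no assignment then satisfies all the clues, so rivet ∈ tray-South.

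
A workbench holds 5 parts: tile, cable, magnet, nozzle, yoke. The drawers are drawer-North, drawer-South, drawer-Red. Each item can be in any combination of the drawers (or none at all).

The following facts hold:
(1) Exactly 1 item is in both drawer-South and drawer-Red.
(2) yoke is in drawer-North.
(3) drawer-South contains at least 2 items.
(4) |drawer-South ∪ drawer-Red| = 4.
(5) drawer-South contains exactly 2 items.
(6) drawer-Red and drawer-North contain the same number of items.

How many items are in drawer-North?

3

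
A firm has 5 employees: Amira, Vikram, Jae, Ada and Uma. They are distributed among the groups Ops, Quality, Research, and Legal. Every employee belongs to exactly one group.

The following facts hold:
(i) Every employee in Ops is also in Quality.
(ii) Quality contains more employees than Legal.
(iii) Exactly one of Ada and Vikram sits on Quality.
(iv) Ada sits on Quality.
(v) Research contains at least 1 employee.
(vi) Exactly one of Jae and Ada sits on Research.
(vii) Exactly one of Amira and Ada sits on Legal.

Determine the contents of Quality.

Quality = {Ada, Uma}

From (iv): Ada ∈ Quality.
(iii) (exactly one): Vikram ∉ Quality.
(vi) (exactly one): Jae ∈ Research.
(vii) (exactly one): Amira ∈ Legal.
(i) contrapositive: Vikram ∉ Ops.
Suppose Uma ∉ Quality: no assignment then satisfies all the clues, so Uma ∈ Quality.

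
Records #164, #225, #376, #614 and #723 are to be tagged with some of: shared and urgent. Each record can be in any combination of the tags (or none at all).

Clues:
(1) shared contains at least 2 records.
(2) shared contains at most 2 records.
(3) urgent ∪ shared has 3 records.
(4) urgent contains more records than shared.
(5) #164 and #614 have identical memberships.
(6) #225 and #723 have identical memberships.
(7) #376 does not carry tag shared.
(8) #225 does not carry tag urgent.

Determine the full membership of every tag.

shared = {#164, #614}; urgent = {#164, #376, #614}

From (7): #376 ∉ shared.
From (8): #225 ∉ urgent.
(6): #723 matches #225: #723 ∉ urgent.
Suppose #164 ∉ shared: no assignment then satisfies all the clues, so #164 ∈ shared.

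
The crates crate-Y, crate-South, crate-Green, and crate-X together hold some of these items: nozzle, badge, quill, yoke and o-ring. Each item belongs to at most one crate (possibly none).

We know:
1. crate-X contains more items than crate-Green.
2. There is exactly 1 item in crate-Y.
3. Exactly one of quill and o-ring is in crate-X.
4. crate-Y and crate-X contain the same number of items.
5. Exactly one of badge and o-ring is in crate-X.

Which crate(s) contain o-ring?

o-ring: crate-X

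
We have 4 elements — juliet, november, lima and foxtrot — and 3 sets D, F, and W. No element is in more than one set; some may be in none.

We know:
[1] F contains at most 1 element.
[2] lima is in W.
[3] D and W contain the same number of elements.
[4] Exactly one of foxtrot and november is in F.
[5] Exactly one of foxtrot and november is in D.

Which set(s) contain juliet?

juliet: none

From (2): lima ∈ W.
Suppose juliet ∈ D: no assignment then satisfies all the clues, so juliet ∉ D.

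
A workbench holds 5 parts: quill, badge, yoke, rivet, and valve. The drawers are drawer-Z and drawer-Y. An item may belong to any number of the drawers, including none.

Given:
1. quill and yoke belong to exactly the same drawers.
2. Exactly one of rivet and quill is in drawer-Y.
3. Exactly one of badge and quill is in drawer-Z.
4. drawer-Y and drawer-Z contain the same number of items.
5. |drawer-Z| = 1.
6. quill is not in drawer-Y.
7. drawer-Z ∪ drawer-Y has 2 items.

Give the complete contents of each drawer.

drawer-Z = {badge}; drawer-Y = {rivet}

From (6): quill ∉ drawer-Y.
(1): yoke matches quill: yoke ∉ drawer-Y.
(2) (exactly one): rivet ∈ drawer-Y.
Suppose quill ∈ drawer-Z: no assignment then satisfies all the clues, so quill ∉ drawer-Z.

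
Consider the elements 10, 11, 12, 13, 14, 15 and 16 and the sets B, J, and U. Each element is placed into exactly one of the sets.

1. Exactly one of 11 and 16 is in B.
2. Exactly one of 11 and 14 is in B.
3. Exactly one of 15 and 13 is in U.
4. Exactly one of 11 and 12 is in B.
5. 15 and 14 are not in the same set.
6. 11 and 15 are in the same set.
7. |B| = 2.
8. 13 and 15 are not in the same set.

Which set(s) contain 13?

13: U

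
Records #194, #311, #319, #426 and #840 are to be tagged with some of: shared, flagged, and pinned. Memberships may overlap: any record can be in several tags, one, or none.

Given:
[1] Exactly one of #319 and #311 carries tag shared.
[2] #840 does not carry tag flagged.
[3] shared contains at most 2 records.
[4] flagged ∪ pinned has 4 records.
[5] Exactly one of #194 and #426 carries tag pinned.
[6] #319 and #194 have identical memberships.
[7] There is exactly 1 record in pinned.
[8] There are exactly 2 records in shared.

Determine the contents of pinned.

pinned = {#426}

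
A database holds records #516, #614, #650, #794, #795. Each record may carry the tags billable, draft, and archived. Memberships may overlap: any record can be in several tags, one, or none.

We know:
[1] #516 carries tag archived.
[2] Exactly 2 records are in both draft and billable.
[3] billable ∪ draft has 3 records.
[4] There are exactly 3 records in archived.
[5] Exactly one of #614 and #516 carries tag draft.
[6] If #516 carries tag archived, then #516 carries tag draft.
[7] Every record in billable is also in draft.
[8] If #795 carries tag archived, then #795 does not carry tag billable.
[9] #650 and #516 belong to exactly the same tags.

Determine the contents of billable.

From (1): #516 ∈ archived.
(6): #516 ∈ draft.
(9): #650 matches #516: #650 ∈ draft.
(9): #650 matches #516: #650 ∈ archived.
(5) (exactly one): #614 ∉ draft.
(7) contrapositive: #614 ∉ billable.
Suppose #516 ∉ billable: no assignment then satisfies all the clues, so #516 ∈ billable.

billable = {#516, #650}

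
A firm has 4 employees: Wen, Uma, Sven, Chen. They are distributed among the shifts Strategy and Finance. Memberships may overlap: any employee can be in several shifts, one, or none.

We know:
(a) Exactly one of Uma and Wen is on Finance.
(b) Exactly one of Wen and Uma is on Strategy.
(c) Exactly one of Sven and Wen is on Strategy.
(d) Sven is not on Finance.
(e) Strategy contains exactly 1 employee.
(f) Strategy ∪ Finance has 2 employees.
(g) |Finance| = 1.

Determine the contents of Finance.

Finance = {Uma}

From (d): Sven ∉ Finance.
Suppose Wen ∈ Finance: no assignment then satisfies all the clues, so Wen ∉ Finance.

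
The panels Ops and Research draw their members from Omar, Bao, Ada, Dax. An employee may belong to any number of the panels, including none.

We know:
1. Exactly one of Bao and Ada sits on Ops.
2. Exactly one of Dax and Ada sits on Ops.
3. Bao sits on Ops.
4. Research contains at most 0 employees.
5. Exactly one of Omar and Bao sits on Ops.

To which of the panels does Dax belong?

Dax: Ops

From (3): Bao ∈ Ops.
(1) (exactly one): Ada ∉ Ops.
(2) (exactly one): Dax ∈ Ops.
(4): Research already has 0, so the rest are out.
(5) (exactly one): Omar ∉ Ops.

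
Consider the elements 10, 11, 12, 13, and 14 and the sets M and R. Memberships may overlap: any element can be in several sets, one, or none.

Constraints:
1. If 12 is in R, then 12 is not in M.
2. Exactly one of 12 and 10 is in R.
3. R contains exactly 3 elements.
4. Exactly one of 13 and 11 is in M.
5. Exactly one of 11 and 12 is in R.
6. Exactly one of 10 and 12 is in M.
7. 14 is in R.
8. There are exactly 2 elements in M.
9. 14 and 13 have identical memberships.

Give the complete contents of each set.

M = {10, 11}; R = {12, 13, 14}

From (7): 14 ∈ R.
(9): 13 matches 14: 13 ∈ R.
Suppose 10 ∉ M: no assignment then satisfies all the clues, so 10 ∈ M.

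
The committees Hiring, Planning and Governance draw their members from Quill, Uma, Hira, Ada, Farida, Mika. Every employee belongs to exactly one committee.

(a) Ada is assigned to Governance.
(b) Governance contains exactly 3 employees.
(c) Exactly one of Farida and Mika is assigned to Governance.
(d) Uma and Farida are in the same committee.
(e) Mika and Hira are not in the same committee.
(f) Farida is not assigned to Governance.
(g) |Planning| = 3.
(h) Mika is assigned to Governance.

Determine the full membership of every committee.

Hiring = {}; Planning = {Farida, Hira, Uma}; Governance = {Ada, Mika, Quill}

From (a): Ada ∈ Governance.
From (f): Farida ∉ Governance.
From (h): Mika ∈ Governance.
(d): Uma matches Farida: Uma ∉ Governance.
(e): Hira ∉ Governance.
(b): only 3 candidates remain for Governance, so all are in.
(g): only 3 candidates remain for Planning, so all are in.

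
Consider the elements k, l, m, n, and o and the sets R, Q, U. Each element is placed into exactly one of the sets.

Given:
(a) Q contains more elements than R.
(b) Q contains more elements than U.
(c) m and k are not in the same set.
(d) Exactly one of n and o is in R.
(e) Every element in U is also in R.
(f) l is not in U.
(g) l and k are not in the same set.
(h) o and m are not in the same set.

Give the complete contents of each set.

R = {k, o}; Q = {l, m, n}; U = {}

From (f): l ∉ U.
Suppose k ∉ R: no assignment then satisfies all the clues, so k ∈ R.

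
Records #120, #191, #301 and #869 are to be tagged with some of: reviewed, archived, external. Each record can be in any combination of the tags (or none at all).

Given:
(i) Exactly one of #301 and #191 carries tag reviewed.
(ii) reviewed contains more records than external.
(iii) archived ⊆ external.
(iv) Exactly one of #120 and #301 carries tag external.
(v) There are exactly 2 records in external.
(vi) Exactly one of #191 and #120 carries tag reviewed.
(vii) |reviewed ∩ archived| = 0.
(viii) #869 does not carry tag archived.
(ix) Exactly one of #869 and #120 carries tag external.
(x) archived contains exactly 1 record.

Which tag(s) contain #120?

#120: external, reviewed

From (viii): #869 ∉ archived.
Suppose #120 ∉ reviewed: no assignment then satisfies all the clues, so #120 ∈ reviewed.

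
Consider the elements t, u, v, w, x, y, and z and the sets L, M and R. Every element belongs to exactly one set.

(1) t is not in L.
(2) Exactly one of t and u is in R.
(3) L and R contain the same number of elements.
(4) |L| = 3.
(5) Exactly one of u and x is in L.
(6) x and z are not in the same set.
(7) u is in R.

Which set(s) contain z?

z: R

From (1): t ∉ L.
From (7): u ∈ R.
(2) (exactly one): t ∉ R.
(5) (exactly one): x ∈ L.
(6): z ∉ L.
Only one set left: t ∈ M.
Suppose z ∈ M: no assignment then satisfies all the clues, so z ∉ M.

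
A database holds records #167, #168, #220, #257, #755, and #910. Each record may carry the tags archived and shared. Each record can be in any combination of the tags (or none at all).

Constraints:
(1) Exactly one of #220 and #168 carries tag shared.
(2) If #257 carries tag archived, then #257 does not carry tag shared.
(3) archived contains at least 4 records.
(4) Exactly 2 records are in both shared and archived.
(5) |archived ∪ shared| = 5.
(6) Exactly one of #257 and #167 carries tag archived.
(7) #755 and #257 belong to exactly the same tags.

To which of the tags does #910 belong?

#910: archived, shared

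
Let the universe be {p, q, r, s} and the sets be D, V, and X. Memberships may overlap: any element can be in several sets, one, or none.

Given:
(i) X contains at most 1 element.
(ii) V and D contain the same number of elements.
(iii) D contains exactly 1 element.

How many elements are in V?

1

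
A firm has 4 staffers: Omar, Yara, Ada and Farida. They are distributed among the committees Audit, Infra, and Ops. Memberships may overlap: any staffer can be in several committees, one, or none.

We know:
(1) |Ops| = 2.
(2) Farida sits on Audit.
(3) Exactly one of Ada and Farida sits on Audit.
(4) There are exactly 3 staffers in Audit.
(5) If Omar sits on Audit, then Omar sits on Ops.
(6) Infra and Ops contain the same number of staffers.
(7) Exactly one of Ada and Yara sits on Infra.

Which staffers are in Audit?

From (2): Farida ∈ Audit.
(3) (exactly one): Ada ∉ Audit.
(4): only 3 candidates remain for Audit, so all are in.
(5): Omar ∈ Ops.

Audit = {Farida, Omar, Yara}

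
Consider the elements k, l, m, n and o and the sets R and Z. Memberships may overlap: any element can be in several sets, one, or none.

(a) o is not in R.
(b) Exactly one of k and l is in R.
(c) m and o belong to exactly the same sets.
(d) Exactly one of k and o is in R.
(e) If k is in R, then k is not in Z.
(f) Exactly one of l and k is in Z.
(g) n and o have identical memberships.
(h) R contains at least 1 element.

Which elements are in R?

R = {k}

From (a): o ∉ R.
(c): m matches o: m ∉ R.
(d) (exactly one): k ∈ R.
(e): k ∉ Z.
(f) (exactly one): l ∈ Z.
(g): n matches o: n ∉ R.
(b) (exactly one): l ∉ R.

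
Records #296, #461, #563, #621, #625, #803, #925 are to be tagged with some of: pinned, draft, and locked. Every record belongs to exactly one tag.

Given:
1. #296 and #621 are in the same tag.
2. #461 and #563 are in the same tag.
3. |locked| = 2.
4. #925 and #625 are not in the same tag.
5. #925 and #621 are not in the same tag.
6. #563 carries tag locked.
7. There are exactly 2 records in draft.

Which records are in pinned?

pinned = {#296, #621, #625}

From (6): #563 ∈ locked.
(2): #461 matches #563: #461 ∉ pinned.
(2): #461 matches #563: #461 ∉ draft.
(2): #461 matches #563: #461 ∈ locked.
(3): locked already has 2, so the rest are out.
Suppose #296 ∉ pinned: no assignment then satisfies all the clues, so #296 ∈ pinned.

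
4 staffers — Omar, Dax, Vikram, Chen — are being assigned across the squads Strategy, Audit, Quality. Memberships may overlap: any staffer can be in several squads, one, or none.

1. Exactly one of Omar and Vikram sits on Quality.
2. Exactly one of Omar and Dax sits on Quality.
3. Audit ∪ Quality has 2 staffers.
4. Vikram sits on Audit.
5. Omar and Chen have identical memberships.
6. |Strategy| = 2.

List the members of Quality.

Quality = {Dax, Vikram}

From (4): Vikram ∈ Audit.
Suppose Omar ∈ Quality: no assignment then satisfies all the clues, so Omar ∉ Quality.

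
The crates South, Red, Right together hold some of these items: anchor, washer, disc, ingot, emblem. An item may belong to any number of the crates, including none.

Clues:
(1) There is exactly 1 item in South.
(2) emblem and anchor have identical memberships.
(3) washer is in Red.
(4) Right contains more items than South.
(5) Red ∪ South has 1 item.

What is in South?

South = {washer}

From (3): washer ∈ Red.
Suppose anchor ∈ South: no assignment then satisfies all the clues, so anchor ∉ South.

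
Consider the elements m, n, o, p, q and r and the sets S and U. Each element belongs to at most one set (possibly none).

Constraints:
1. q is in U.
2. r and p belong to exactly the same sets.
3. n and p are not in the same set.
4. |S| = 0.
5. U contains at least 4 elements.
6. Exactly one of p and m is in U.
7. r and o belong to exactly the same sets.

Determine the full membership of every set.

S = {}; U = {o, p, q, r}

From (1): q ∈ U.
(4): S already has 0, so the rest are out.
Suppose m ∈ U: no assignment then satisfies all the clues, so m ∉ U.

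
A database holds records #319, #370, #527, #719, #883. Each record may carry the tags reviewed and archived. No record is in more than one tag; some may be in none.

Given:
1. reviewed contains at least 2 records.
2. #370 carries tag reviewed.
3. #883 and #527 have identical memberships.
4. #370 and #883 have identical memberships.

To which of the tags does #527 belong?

#527: reviewed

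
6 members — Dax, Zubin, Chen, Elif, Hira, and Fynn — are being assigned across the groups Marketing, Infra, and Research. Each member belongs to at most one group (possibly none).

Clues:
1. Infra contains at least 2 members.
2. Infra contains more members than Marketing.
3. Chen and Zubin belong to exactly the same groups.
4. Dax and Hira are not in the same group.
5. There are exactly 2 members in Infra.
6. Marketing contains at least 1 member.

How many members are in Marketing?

1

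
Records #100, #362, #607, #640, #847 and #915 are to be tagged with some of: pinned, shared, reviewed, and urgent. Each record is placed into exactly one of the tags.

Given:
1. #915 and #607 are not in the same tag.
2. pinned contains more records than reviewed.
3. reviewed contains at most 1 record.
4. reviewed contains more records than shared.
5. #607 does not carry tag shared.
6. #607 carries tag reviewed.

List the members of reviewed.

From (5): #607 ∉ shared.
From (6): #607 ∈ reviewed.
(1): #915 ∉ reviewed.
(3): reviewed already has 1, so the rest are out.

reviewed = {#607}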